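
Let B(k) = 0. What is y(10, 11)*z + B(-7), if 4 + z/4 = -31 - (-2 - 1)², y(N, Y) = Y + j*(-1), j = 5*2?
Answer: -176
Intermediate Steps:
j = 10
y(N, Y) = -10 + Y (y(N, Y) = Y + 10*(-1) = Y - 10 = -10 + Y)
z = -176 (z = -16 + 4*(-31 - (-2 - 1)²) = -16 + 4*(-31 - 1*(-3)²) = -16 + 4*(-31 - 1*9) = -16 + 4*(-31 - 9) = -16 + 4*(-40) = -16 - 160 = -176)
y(10, 11)*z + B(-7) = (-10 + 11)*(-176) + 0 = 1*(-176) + 0 = -176 + 0 = -176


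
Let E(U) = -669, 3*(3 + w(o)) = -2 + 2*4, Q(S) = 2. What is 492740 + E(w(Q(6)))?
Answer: 492071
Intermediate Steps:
w(o) = -1 (w(o) = -3 + (-2 + 2*4)/3 = -3 + (-2 + 8)/3 = -3 + (1/3)*6 = -3 + 2 = -1)
492740 + E(w(Q(6))) = 492740 - 669 = 492071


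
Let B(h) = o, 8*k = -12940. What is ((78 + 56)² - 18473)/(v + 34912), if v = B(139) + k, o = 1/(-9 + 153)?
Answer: -74448/4794409 ≈ -0.015528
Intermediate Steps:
k = -3235/2 (k = (⅛)*(-12940) = -3235/2 ≈ -1617.5)
o = 1/144 ≈ 0.0069444
B(h) = 1/144
v = -232919/144 (v = 1/144 - 3235/2 = -232919/144 ≈ -1617.5)
((78 + 56)² - 18473)/(v + 34912) = ((78 + 56)² - 18473)/(-232919/144 + 34912) = (134² - 18473)/(4794409/144) = (17956 - 18473)*(144/4794409) = -517*144/4794409 = -74448/4794409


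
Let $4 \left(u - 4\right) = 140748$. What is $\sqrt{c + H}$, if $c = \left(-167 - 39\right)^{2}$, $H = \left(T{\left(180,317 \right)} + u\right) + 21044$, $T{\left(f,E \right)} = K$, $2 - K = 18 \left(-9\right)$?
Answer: $\sqrt{98835} \approx 314.38$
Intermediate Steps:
$u = 35191$ ($u = 4 + \frac{1}{4} \cdot 140748 = 4 + 35187 = 35191$)
$K = 164$ ($K = 2 - 18 \left(-9\right) = 2 - -162 = 2 + 162 = 164$)
$T{\left(f,E \right)} = 164$
$H = 56399$ ($H = \left(164 + 35191\right) + 21044 = 35355 + 21044 = 56399$)
$c = 42436$ ($c = \left(-206\right)^{2} = 42436$)
$\sqrt{c + H} = \sqrt{42436 + 56399} = \sqrt{98835}$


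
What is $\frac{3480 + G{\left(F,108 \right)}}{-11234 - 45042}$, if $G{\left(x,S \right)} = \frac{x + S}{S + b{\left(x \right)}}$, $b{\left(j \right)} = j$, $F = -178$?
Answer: $- \frac{3481}{56276} \approx -0.061856$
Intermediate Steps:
$G{\left(x,S \right)} = 1$ ($G{\left(x,S \right)} = \frac{x + S}{S + x} = \frac{S + x}{S + x} = 1$)
$\frac{3480 + G{\left(F,108 \right)}}{-11234 - 45042} = \frac{3480 + 1}{-11234 - 45042} = \frac{3481}{-56276} = 3481 \left(- \frac{1}{56276}\right) = - \frac{3481}{56276}$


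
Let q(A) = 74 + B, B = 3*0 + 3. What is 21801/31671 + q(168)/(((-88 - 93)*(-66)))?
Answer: 2655287/3821634 ≈ 0.69480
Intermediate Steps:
B = 3 (B = 0 + 3 = 3)
q(A) = 77 (q(A) = 74 + 3 = 77)
21801/31671 + q(168)/(((-88 - 93)*(-66))) = 21801/31671 + 77/(((-88 - 93)*(-66))) = 21801*(1/31671) + 77/((-181*(-66))) = 7267/10557 + 77/11946 = 7267/10557 + 77*(1/11946) = 7267/10557 + 7/1086 = 2655287/3821634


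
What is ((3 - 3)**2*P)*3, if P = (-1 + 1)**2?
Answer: 0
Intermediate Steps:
P = 0 (P = 0**2 = 0)
((3 - 3)**2*P)*3 = ((3 - 3)**2*0)*3 = (0**2*0)*3 = (0*0)*3 = 0*3 = 0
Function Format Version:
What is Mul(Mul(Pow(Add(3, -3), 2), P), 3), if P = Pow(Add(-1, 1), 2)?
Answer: 0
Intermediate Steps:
P = 0 (P = Pow(0, 2) = 0)
Mul(Mul(Pow(Add(3, -3), 2), P), 3) = Mul(Mul(Pow(Add(3, -3), 2), 0), 3) = Mul(Mul(Pow(0, 2), 0), 3) = Mul(Mul(0, 0), 3) = Mul(0, 3) = 0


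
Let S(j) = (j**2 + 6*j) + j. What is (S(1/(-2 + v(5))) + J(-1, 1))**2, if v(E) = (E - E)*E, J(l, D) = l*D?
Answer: 289/16 ≈ 18.063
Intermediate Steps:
J(l, D) = D*l
v(E) = 0 (v(E) = 0*E = 0)
S(j) = j**2 + 7*j
(S(1/(-2 + v(5))) + J(-1, 1))**2 = ((7 + 1/(-2 + 0))/(-2 + 0) + 1*(-1))**2 = ((7 + 1/(-2))/(-2) - 1)**2 = (-(7 - 1/2)/2 - 1)**2 = (-1/2*13/2 - 1)**2 = (-13/4 - 1)**2 = (-17/4)**2 = 289/16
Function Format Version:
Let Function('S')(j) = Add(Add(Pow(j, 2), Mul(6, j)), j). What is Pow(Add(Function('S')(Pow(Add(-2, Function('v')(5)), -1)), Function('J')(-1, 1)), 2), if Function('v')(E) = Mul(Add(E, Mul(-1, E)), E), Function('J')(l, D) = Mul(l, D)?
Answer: Rational(289, 16) ≈ 18.063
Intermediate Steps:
Function('J')(l, D) = Mul(D, l)
Function('v')(E) = 0 (Function('v')(E) = Mul(0, E) = 0)
Function('S')(j) = Add(Pow(j, 2), Mul(7, j))
Pow(Add(Function('S')(Pow(Add(-2, Function('v')(5)), -1)), Function('J')(-1, 1)), 2) = Pow(Add(Mul(Pow(Add(-2, 0), -1), Add(7, Pow(Add(-2, 0), -1))), Mul(1, -1)), 2) = Pow(Add(Mul(Pow(-2, -1), Add(7, Pow(-2, -1))), -1), 2) = Pow(Add(Mul(Rational(-1, 2), Add(7, Rational(-1, 2))), -1), 2) = Pow(Add(Mul(Rational(-1, 2), Rational(13, 2)), -1), 2) = Pow(Add(Rational(-13, 4), -1), 2) = Pow(Rational(-17, 4), 2) = Rational(289, 16)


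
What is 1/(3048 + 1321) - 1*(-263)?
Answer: 1149048/4369 ≈ 263.00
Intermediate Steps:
1/(3048 + 1321) - 1*(-263) = 1/4369 + 263 = 1149048/4369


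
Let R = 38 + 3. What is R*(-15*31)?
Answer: -19065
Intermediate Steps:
R = 41
R*(-15*31) = 41*(-15*31) = 41*(-465) = -19065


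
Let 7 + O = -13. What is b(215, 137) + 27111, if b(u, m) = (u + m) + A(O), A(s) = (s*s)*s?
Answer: 19463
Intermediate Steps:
O = -20 (O = -7 - 13 = -20)
A(s) = s³ (A(s) = s²*s = s³)
b(u, m) = -8000 + m + u (b(u, m) = (u + m) + (-20)³ = (m + u) - 8000 = -8000 + m + u)
b(215, 137) + 27111 = (-8000 + 137 + 215) + 27111 = -7648 + 27111 = 19463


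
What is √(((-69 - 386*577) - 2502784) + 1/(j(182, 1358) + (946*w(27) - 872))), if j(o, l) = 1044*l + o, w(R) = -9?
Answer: I*√1351890288855316563/704274 ≈ 1650.9*I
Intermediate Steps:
j(o, l) = o + 1044*l
√(((-69 - 386*577) - 2502784) + 1/(j(182, 1358) + (946*w(27) - 872))) = √(((-69 - 386*577) - 2502784) + 1/((182 + 1044*1358) + (946*(-9) - 872))) = √(((-69 - 222722) - 2502784) + 1/((182 + 1417752) + (-8514 - 872))) = √((-222791 - 2502784) + 1/(1417934 - 9386)) = √(-2725575 + 1/1408548) = √(-3839103215099/1408548) = I*√1351890288855316563/704274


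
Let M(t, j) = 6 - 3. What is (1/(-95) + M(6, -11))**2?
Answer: 80656/9025 ≈ 8.9370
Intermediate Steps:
M(t, j) = 3
(1/(-95) + M(6, -11))**2 = (1/(-95) + 3)**2 = (-1/95 + 3)**2 = (284/95)**2 = 80656/9025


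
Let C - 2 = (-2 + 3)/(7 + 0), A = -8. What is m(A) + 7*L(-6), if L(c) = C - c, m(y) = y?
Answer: 49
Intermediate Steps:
C = 15/7 (C = 2 + (-2 + 3)/(7 + 0) = 2 + 1/7 = 2 + 1*(⅐) = 2 + ⅐ = 15/7 ≈ 2.1429)
L(c) = 15/7 - c
m(A) + 7*L(-6) = -8 + 7*(15/7 - 1*(-6)) = -8 + 7*(15/7 + 6) = -8 + 7*(57/7) = -8 + 57 = 49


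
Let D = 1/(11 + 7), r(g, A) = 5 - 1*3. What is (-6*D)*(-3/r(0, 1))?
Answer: 1/2 ≈ 0.50000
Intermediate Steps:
r(g, A) = 2 (r(g, A) = 5 - 3 = 2)
D = 1/18 ≈ 0.055556
(-6*D)*(-3/r(0, 1)) = (-6*1/18)*(-3/2) = -(-1)/2 = -1/3*(-3/2) = 1/2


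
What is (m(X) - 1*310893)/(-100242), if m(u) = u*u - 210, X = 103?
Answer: 150247/50121 ≈ 2.9977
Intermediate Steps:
m(u) = -210 + u**2 (m(u) = u**2 - 210 = -210 + u**2)
(m(X) - 1*310893)/(-100242) = ((-210 + 103**2) - 1*310893)/(-100242) = ((-210 + 10609) - 310893)*(-1/100242) = (10399 - 310893)*(-1/100242) = -300494*(-1/100242) = 150247/50121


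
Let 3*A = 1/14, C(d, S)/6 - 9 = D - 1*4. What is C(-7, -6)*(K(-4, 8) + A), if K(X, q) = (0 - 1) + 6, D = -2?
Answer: 633/7 ≈ 90.429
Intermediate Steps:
C(d, S) = 18 (C(d, S) = 54 + 6*(-2 - 1*4) = 54 + 6*(-2 - 4) = 54 + 6*(-6) = 54 - 36 = 18)
K(X, q) = 5 (K(X, q) = -1 + 6 = 5)
A = 1/42 (A = (⅓)/14 = (⅓)*(1/14) = 1/42 ≈ 0.023810)
C(-7, -6)*(K(-4, 8) + A) = 18*(5 + 1/42) = 18*(211/42) = 633/7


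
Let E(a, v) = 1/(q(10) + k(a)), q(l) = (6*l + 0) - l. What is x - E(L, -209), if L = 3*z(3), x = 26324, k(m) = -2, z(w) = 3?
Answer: 1263551/48 ≈ 26324.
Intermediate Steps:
q(l) = 5*l (q(l) = 6*l - l = 5*l)
L = 9 (L = 3*3 = 9)
E(a, v) = 1/48 (E(a, v) = 1/(5*10 - 2) = 1/(50 - 2) = 1/48)
x - E(L, -209) = 26324 - 1*1/48 = 26324 - 1/48 = 1263551/48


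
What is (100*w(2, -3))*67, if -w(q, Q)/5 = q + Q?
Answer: 33500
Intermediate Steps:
w(q, Q) = -5*Q - 5*q (w(q, Q) = -5*(q + Q) = -5*(Q + q) = -5*Q - 5*q)
(100*w(2, -3))*67 = (100*(-5*(-3) - 5*2))*67 = (100*(15 - 10))*67 = (100*5)*67 = 500*67 = 33500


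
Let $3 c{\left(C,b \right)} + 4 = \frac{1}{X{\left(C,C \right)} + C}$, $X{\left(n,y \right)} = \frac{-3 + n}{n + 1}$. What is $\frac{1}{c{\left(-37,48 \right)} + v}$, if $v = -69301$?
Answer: $- \frac{969}{67153970} \approx -1.443 \cdot 10^{-5}$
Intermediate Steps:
$X{\left(n,y \right)} = \frac{-3 + n}{1 + n}$
$c{\left(C,b \right)} = - \frac{4}{3} + \frac{1}{3 \left(C + \frac{-3 + C}{1 + C}\right)}$ ($c{\left(C,b \right)} = - \frac{4}{3} + \frac{1}{3 \left(\frac{-3 + C}{1 + C} + C\right)} = - \frac{4}{3} + \frac{1}{3 \left(C + \frac{-3 + C}{1 + C}\right)}$)
$\frac{1}{c{\left(-37,48 \right)} + v} = \frac{1}{\frac{13 - -259 - 4 \left(-37\right)^{2}}{3 \left(-3 + \left(-37\right)^{2} + 2 \left(-37\right)\right)} - 69301} = \frac{1}{\frac{13 + 259 - 5476}{3 \left(-3 + 1369 - 74\right)} - 69301} = \frac{1}{\frac{13 + 259 - 5476}{3 \cdot 1292} - 69301} = \frac{1}{\frac{1}{3} \cdot \frac{1}{1292} \left(-5204\right) - 69301} = \frac{1}{- \frac{1301}{969} - 69301} = \frac{1}{- \frac{67153970}{969}} = - \frac{969}{67153970}$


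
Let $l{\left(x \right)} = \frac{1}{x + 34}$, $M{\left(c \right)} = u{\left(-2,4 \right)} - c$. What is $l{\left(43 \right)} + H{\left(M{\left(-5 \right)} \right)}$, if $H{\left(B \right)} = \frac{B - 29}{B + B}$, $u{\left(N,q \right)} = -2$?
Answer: $- \frac{998}{231} \approx -4.3203$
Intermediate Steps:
$M{\left(c \right)} = -2 - c$
$l{\left(x \right)} = \frac{1}{34 + x}$
$H{\left(B \right)} = \frac{-29 + B}{2 B}$
$l{\left(43 \right)} + H{\left(M{\left(-5 \right)} \right)} = \frac{1}{34 + 43} + \frac{-29 - -3}{2 \left(-2 - -5\right)} = \frac{1}{77} + \frac{-29 + \left(-2 + 5\right)}{2 \left(-2 + 5\right)} = \frac{1}{77} + \frac{-29 + 3}{2 \cdot 3} = \frac{1}{77} + \frac{1}{2} \cdot \frac{1}{3} \left(-26\right) = \frac{1}{77} - \frac{13}{3} = - \frac{998}{231}$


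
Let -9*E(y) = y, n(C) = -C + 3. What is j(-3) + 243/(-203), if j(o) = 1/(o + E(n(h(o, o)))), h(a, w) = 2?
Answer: -1233/812 ≈ -1.5185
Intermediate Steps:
n(C) = 3 - C
E(y) = -y/9
j(o) = 1/(-1/9 + o) (j(o) = 1/(o - (3 - 1*2)/9) = 1/(o - (3 - 2)/9) = 1/(o - 1/9*1) = 1/(o - 1/9) = 1/(-1/9 + o))
j(-3) + 243/(-203) = 9/(-1 + 9*(-3)) + 243/(-203) = 9/(-1 - 27) + 243*(-1/203) = 9/(-28) - 243/203 = 9*(-1/28) - 243/203 = -9/28 - 243/203 = -1233/812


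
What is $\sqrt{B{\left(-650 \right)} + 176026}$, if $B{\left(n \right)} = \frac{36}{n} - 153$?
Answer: $\frac{\sqrt{743063191}}{65} \approx 419.37$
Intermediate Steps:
$B{\left(n \right)} = -153 + \frac{36}{n}$ ($B{\left(n \right)} = \frac{36}{n} - 153 = -153 + \frac{36}{n}$)
$\sqrt{B{\left(-650 \right)} + 176026} = \sqrt{\left(-153 + \frac{36}{-650}\right) + 176026} = \sqrt{\left(-153 + 36 \left(- \frac{1}{650}\right)\right) + 176026} = \sqrt{\left(-153 - \frac{18}{325}\right) + 176026} = \sqrt{- \frac{49743}{325} + 176026} = \sqrt{\frac{57158707}{325}} = \frac{\sqrt{743063191}}{65}$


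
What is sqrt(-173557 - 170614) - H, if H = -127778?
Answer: 127778 + I*sqrt(344171) ≈ 1.2778e+5 + 586.66*I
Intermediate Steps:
sqrt(-173557 - 170614) - H = sqrt(-173557 - 170614) - 1*(-127778) = sqrt(-344171) + 127778 = I*sqrt(344171) + 127778 = 127778 + I*sqrt(344171)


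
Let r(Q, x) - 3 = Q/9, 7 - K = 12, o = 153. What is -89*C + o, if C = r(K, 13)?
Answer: -581/9 ≈ -64.556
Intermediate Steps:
K = -5 (K = 7 - 1*12 = 7 - 12 = -5)
r(Q, x) = 3 + Q/9
C = 22/9 (C = 3 + (⅑)*(-5) = 3 - 5/9 = 22/9 ≈ 2.4444)
-89*C + o = -89*22/9 + 153 = -1958/9 + 153 = -581/9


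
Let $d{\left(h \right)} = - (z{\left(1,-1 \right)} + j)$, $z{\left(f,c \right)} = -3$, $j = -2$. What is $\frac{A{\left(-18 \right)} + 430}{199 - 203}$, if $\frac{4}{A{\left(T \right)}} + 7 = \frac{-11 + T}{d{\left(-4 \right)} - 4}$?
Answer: $- \frac{3869}{36} \approx -107.47$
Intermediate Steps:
$d{\left(h \right)} = 5$ ($d{\left(h \right)} = - (-3 - 2) = \left(-1\right) \left(-5\right) = 5$)
$A{\left(T \right)} = \frac{4}{-18 + T}$ ($A{\left(T \right)} = \frac{4}{-7 + \frac{-11 + T}{5 - 4}} = \frac{4}{-7 + \frac{-11 + T}{1}} = \frac{4}{-7 + \left(-11 + T\right) 1} = \frac{4}{-7 + \left(-11 + T\right)} = \frac{4}{-18 + T}$)
$\frac{A{\left(-18 \right)} + 430}{199 - 203} = \frac{\frac{4}{-18 - 18} + 430}{199 - 203} = \frac{\frac{4}{-36} + 430}{-4} = \left(4 \left(- \frac{1}{36}\right) + 430\right) \left(- \frac{1}{4}\right) = \left(- \frac{1}{9} + 430\right) \left(- \frac{1}{4}\right) = \frac{3869}{9} \left(- \frac{1}{4}\right) = - \frac{3869}{36}$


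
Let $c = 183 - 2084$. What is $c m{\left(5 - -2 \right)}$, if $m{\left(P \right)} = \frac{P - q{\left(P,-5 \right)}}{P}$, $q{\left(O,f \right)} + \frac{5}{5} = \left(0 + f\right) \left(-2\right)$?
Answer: $\frac{3802}{7} \approx 543.14$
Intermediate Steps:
$q{\left(O,f \right)} = -1 - 2 f$ ($q{\left(O,f \right)} = -1 + \left(0 + f\right) \left(-2\right) = -1 + f \left(-2\right) = -1 - 2 f$)
$c = -1901$ ($c = 183 - 2084 = -1901$)
$m{\left(P \right)} = \frac{-9 + P}{P}$ ($m{\left(P \right)} = \frac{P - \left(-1 - -10\right)}{P} = \frac{P - \left(-1 + 10\right)}{P} = \frac{P - 9}{P} = \frac{-9 + P}{P}$)
$c m{\left(5 - -2 \right)} = - 1901 \frac{-9 + \left(5 - -2\right)}{5 - -2} = - 1901 \frac{-9 + \left(5 + 2\right)}{5 + 2} = - 1901 \frac{-9 + 7}{7} = - 1901 \cdot \frac{1}{7} \left(-2\right) = \left(-1901\right) \left(- \frac{2}{7}\right) = \frac{3802}{7}$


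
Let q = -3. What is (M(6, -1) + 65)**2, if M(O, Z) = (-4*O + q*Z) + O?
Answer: 2500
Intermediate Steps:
M(O, Z) = -3*O - 3*Z (M(O, Z) = (-4*O - 3*Z) + O = -3*O - 3*Z)
(M(6, -1) + 65)**2 = ((-3*6 - 3*(-1)) + 65)**2 = ((-18 + 3) + 65)**2 = (-15 + 65)**2 = 50**2 = 2500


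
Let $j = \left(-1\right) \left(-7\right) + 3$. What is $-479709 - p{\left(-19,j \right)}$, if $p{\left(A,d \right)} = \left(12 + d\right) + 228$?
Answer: $-479959$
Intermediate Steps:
$j = 10$ ($j = 7 + 3 = 10$)
$p{\left(A,d \right)} = 240 + d$
$-479709 - p{\left(-19,j \right)} = -479709 - \left(240 + 10\right) = -479709 - 250 = -479959$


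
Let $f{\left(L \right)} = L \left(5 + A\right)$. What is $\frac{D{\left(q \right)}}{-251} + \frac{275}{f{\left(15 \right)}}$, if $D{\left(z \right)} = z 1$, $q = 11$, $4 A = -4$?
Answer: $\frac{13673}{3012} \approx 4.5395$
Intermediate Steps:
$A = -1$ ($A = \frac{1}{4} \left(-4\right) = -1$)
$f{\left(L \right)} = 4 L$ ($f{\left(L \right)} = L \left(5 - 1\right) = L 4 = 4 L$)
$D{\left(z \right)} = z$
$\frac{D{\left(q \right)}}{-251} + \frac{275}{f{\left(15 \right)}} = \frac{11}{-251} + \frac{275}{4 \cdot 15} = 11 \left(- \frac{1}{251}\right) + \frac{275}{60} = - \frac{11}{251} + 275 \cdot \frac{1}{60} = - \frac{11}{251} + \frac{55}{12} = \frac{13673}{3012}$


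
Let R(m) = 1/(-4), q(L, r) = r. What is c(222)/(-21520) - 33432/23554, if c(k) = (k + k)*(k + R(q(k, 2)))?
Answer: -1519256409/253441040 ≈ -5.9945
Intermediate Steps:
R(m) = -¼
c(k) = 2*k*(-¼ + k) (c(k) = (k + k)*(k - ¼) = (2*k)*(-¼ + k) = 2*k*(-¼ + k))
c(222)/(-21520) - 33432/23554 = ((½)*222*(-1 + 4*222))/(-21520) - 33432/23554 = ((½)*222*(-1 + 888))*(-1/21520) - 33432*1/23554 = ((½)*222*887)*(-1/21520) - 16716/11777 = 98457*(-1/21520) - 16716/11777 = -98457/21520 - 16716/11777 = -1519256409/253441040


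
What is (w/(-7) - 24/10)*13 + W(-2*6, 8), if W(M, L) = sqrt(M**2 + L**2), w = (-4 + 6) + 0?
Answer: -1222/35 + 4*sqrt(13) ≈ -20.492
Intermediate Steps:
w = 2 (w = 2 + 0 = 2)
W(M, L) = sqrt(L**2 + M**2)
(w/(-7) - 24/10)*13 + W(-2*6, 8) = (2/(-7) - 24/10)*13 + sqrt(8**2 + (-2*6)**2) = (2*(-1/7) - 24*1/10)*13 + sqrt(64 + (-12)**2) = (-2/7 - 12/5)*13 + sqrt(64 + 144) = -94/35*13 + sqrt(208) = -1222/35 + 4*sqrt(13)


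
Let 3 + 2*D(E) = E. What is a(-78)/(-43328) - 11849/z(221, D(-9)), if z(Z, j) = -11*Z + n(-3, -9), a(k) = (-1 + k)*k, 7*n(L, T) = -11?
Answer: 436103471/92223648 ≈ 4.7288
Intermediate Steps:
n(L, T) = -11/7 (n(L, T) = (⅐)*(-11) = -11/7)
a(k) = k*(-1 + k)
D(E) = -3/2 + E/2
z(Z, j) = -11/7 - 11*Z (z(Z, j) = -11*Z - 11/7 = -11/7 - 11*Z)
a(-78)/(-43328) - 11849/z(221, D(-9)) = -78*(-1 - 78)/(-43328) - 11849/(-11/7 - 11*221) = -78*(-79)*(-1/43328) - 11849/(-11/7 - 2431) = 6162*(-1/43328) - 11849/(-17028/7) = -3081/21664 - 11849*(-7/17028) = -3081/21664 + 82943/17028 = 436103471/92223648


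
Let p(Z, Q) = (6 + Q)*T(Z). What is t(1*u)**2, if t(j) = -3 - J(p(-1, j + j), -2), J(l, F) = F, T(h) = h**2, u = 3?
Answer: 1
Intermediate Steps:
p(Z, Q) = Z**2*(6 + Q) (p(Z, Q) = (6 + Q)*Z**2 = Z**2*(6 + Q))
t(j) = -1 (t(j) = -3 - 1*(-2) = -3 + 2 = -1)
t(1*u)**2 = (-1)**2 = 1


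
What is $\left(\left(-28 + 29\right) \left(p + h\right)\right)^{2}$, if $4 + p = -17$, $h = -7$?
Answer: $784$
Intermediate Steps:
$p = -21$ ($p = -4 - 17 = -21$)
$\left(\left(-28 + 29\right) \left(p + h\right)\right)^{2} = \left(\left(-28 + 29\right) \left(-21 - 7\right)\right)^{2} = \left(1 \left(-28\right)\right)^{2} = \left(-28\right)^{2} = 784$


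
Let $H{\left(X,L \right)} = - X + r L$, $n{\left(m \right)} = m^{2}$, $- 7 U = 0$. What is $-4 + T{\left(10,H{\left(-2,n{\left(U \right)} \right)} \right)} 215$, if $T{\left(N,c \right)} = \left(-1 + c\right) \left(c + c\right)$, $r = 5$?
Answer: $856$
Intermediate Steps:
$U = 0$ ($U = \left(- \frac{1}{7}\right) 0 = 0$)
$H{\left(X,L \right)} = - X + 5 L$
$T{\left(N,c \right)} = 2 c \left(-1 + c\right)$ ($T{\left(N,c \right)} = \left(-1 + c\right) 2 c = 2 c \left(-1 + c\right)$)
$-4 + T{\left(10,H{\left(-2,n{\left(U \right)} \right)} \right)} 215 = -4 + 2 \left(\left(-1\right) \left(-2\right) + 5 \cdot 0^{2}\right) \left(-1 + \left(\left(-1\right) \left(-2\right) + 5 \cdot 0^{2}\right)\right) 215 = -4 + 2 \left(2 + 5 \cdot 0\right) \left(-1 + \left(2 + 5 \cdot 0\right)\right) 215 = -4 + 2 \left(2 + 0\right) \left(-1 + \left(2 + 0\right)\right) 215 = -4 + 2 \cdot 2 \left(-1 + 2\right) 215 = -4 + 2 \cdot 2 \cdot 1 \cdot 215 = -4 + 4 \cdot 215 = -4 + 860 = 856$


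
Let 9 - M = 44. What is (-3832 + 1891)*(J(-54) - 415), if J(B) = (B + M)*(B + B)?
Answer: -17851377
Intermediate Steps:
M = -35 (M = 9 - 1*44 = 9 - 44 = -35)
J(B) = 2*B*(-35 + B) (J(B) = (B - 35)*(B + B) = (-35 + B)*(2*B) = 2*B*(-35 + B))
(-3832 + 1891)*(J(-54) - 415) = (-3832 + 1891)*(2*(-54)*(-35 - 54) - 415) = -1941*(2*(-54)*(-89) - 415) = -1941*(9612 - 415) = -1941*9197 = -17851377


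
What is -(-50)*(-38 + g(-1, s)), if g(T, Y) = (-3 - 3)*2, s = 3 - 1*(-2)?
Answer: -2500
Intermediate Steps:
s = 5 (s = 3 + 2 = 5)
g(T, Y) = -12 (g(T, Y) = -6*2 = -12)
-(-50)*(-38 + g(-1, s)) = -(-50)*(-38 - 12) = -(-50)*(-50) = -1*2500 = -2500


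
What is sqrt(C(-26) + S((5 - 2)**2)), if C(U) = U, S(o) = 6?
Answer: 2*I*sqrt(5) ≈ 4.4721*I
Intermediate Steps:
sqrt(C(-26) + S((5 - 2)**2)) = sqrt(-26 + 6) = sqrt(-20) = 2*I*sqrt(5)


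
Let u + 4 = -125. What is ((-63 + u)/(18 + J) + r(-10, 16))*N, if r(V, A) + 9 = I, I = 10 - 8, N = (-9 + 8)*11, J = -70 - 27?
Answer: 3971/79 ≈ 50.266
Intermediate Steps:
u = -129 (u = -4 - 125 = -129)
J = -97
N = -11 (N = -1*11 = -11)
I = 2
r(V, A) = -7 (r(V, A) = -9 + 2 = -7)
((-63 + u)/(18 + J) + r(-10, 16))*N = ((-63 - 129)/(18 - 97) - 7)*(-11) = (-192/(-79) - 7)*(-11) = (-192*(-1/79) - 7)*(-11) = (192/79 - 7)*(-11) = -361/79*(-11) = 3971/79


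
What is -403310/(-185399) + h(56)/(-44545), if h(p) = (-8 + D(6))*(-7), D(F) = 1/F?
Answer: 107731667429/49551590730 ≈ 2.1741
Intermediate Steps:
h(p) = 329/6 (h(p) = (-8 + 1/6)*(-7) = -47/6*(-7) = 329/6)
-403310/(-185399) + h(56)/(-44545) = -403310/(-185399) + (329/6)/(-44545) = -403310*(-1/185399) + (329/6)*(-1/44545) = 403310/185399 - 329/267270 = 107731667429/49551590730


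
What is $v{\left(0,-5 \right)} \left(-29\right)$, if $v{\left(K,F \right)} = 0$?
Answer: $0$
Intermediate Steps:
$v{\left(0,-5 \right)} \left(-29\right) = 0 \left(-29\right) = 0$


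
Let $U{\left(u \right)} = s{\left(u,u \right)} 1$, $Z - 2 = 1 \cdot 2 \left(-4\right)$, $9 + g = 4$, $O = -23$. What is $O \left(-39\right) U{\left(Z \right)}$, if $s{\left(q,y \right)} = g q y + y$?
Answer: $-166842$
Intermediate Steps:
$g = -5$ ($g = -9 + 4 = -5$)
$Z = -6$ ($Z = 2 + 1 \cdot 2 \left(-4\right) = 2 + 2 \left(-4\right) = 2 - 8 = -6$)
$s{\left(q,y \right)} = y - 5 q y$ ($s{\left(q,y \right)} = - 5 q y + y = y - 5 q y$)
$U{\left(u \right)} = u \left(1 - 5 u\right)$ ($U{\left(u \right)} = u \left(1 - 5 u\right) 1 = u \left(1 - 5 u\right)$)
$O \left(-39\right) U{\left(Z \right)} = \left(-23\right) \left(-39\right) \left(- 6 \left(1 - -30\right)\right) = 897 \left(- 6 \left(1 + 30\right)\right) = 897 \left(\left(-6\right) 31\right) = 897 \left(-186\right) = -166842$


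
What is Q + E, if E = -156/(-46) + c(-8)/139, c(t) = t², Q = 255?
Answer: 827549/3197 ≈ 258.85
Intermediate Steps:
E = 12314/3197 (E = -156/(-46) + (-8)²/139 = -156*(-1/46) + 64*(1/139) = 78/23 + 64/139 = 12314/3197 ≈ 3.8517)
Q + E = 255 + 12314/3197 = 827549/3197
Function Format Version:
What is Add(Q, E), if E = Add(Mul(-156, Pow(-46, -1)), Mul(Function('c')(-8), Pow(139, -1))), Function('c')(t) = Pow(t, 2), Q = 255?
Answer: Rational(827549, 3197) ≈ 258.85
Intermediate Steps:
E = Rational(12314, 3197) (E = Add(Mul(-156, Pow(-46, -1)), Mul(Pow(-8, 2), Pow(139, -1))) = Add(Mul(-156, Rational(-1, 46)), Mul(64, Rational(1, 139))) = Add(Rational(78, 23), Rational(64, 139)) = Rational(12314, 3197) ≈ 3.8517)
Add(Q, E) = Add(255, Rational(12314, 3197)) = Rational(827549, 3197)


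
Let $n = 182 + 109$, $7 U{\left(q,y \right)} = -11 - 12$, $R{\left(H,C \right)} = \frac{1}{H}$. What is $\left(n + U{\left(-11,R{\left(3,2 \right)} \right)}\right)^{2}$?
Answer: $\frac{4056196}{49} \approx 82780.0$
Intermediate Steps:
$U{\left(q,y \right)} = - \frac{23}{7}$ ($U{\left(q,y \right)} = \frac{-11 - 12}{7} = \frac{1}{7} \left(-23\right) = - \frac{23}{7}$)
$n = 291$
$\left(n + U{\left(-11,R{\left(3,2 \right)} \right)}\right)^{2} = \left(291 - \frac{23}{7}\right)^{2} = \left(\frac{2014}{7}\right)^{2} = \frac{4056196}{49}$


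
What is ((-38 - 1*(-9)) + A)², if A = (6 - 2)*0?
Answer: 841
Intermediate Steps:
A = 0 (A = 4*0 = 0)
((-38 - 1*(-9)) + A)² = ((-38 - 1*(-9)) + 0)² = ((-38 + 9) + 0)² = (-29 + 0)² = (-29)² = 841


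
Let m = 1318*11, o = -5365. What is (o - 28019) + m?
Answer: -18886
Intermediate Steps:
m = 14498
(o - 28019) + m = (-5365 - 28019) + 14498 = -33384 + 14498 = -18886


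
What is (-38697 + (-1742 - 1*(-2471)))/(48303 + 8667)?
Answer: -6328/9495 ≈ -0.66646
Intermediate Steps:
(-38697 + (-1742 - 1*(-2471)))/(48303 + 8667) = (-38697 + (-1742 + 2471))/56970 = (-38697 + 729)*(1/56970) = -37968*1/56970 = -6328/9495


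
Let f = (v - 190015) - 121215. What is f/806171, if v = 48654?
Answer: -262576/806171 ≈ -0.32571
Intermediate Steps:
f = -262576 (f = (48654 - 190015) - 121215 = -141361 - 121215 = -262576)
f/806171 = -262576/806171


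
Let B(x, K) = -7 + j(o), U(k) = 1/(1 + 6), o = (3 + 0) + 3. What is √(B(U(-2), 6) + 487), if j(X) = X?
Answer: 9*√6 ≈ 22.045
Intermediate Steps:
o = 6 (o = 3 + 3 = 6)
U(k) = ⅐ (U(k) = 1/7 = ⅐)
B(x, K) = -1 (B(x, K) = -7 + 6 = -1)
√(B(U(-2), 6) + 487) = √(-1 + 487) = √486 = 9*√6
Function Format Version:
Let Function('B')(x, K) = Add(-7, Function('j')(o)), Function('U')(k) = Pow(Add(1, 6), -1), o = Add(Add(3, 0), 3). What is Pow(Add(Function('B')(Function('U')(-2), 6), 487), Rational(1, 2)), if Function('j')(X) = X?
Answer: Mul(9, Pow(6, Rational(1, 2))) ≈ 22.045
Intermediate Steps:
o = 6 (o = Add(3, 3) = 6)
Function('U')(k) = Rational(1, 7) (Function('U')(k) = Pow(7, -1) = Rational(1, 7))
Function('B')(x, K) = -1 (Function('B')(x, K) = Add(-7, 6) = -1)
Pow(Add(Function('B')(Function('U')(-2), 6), 487), Rational(1, 2)) = Pow(Add(-1, 487), Rational(1, 2)) = Pow(486, Rational(1, 2)) = Mul(9, Pow(6, Rational(1, 2)))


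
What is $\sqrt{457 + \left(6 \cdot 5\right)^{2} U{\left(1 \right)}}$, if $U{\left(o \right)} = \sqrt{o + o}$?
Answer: $\sqrt{457 + 900 \sqrt{2}} \approx 41.591$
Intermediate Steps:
$U{\left(o \right)} = \sqrt{2} \sqrt{o}$ ($U{\left(o \right)} = \sqrt{2 o} = \sqrt{2} \sqrt{o}$)
$\sqrt{457 + \left(6 \cdot 5\right)^{2} U{\left(1 \right)}} = \sqrt{457 + \left(6 \cdot 5\right)^{2} \sqrt{2} \sqrt{1}} = \sqrt{457 + 30^{2} \sqrt{2} \cdot 1} = \sqrt{457 + 900 \sqrt{2}}$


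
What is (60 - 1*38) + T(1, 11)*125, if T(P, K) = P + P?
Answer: 272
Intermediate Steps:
T(P, K) = 2*P
(60 - 1*38) + T(1, 11)*125 = (60 - 1*38) + (2*1)*125 = (60 - 38) + 2*125 = 22 + 250 = 272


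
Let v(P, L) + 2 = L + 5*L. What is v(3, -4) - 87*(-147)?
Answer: 12763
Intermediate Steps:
v(P, L) = -2 + 6*L (v(P, L) = -2 + (L + 5*L) = -2 + 6*L)
v(3, -4) - 87*(-147) = (-2 + 6*(-4)) - 87*(-147) = (-2 - 24) + 12789 = -26 + 12789 = 12763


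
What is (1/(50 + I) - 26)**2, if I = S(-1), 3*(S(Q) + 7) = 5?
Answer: 12117361/17956 ≈ 674.84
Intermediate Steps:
S(Q) = -16/3 (S(Q) = -7 + (1/3)*5 = -7 + 5/3 = -16/3)
I = -16/3 ≈ -5.3333
(1/(50 + I) - 26)**2 = (1/(50 - 16/3) - 26)**2 = (1/(134/3) - 26)**2 = (3/134 - 26)**2 = (-3481/134)**2 = 12117361/17956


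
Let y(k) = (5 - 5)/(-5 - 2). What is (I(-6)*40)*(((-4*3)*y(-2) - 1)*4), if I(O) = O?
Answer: 960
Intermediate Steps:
y(k) = 0 (y(k) = 0/(-7) = 0*(-1/7) = 0)
(I(-6)*40)*(((-4*3)*y(-2) - 1)*4) = (-6*40)*((-4*3*0 - 1)*4) = -240*(-12*0 - 1)*4 = -240*(0 - 1)*4 = -(-240)*4 = -240*(-4) = 960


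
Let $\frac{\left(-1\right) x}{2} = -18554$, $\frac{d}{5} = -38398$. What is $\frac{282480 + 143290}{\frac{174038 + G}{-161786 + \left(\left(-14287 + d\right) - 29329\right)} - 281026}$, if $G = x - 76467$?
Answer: $- \frac{56399197280}{37225872957} \approx -1.5151$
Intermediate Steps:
$d = -191990$ ($d = 5 \left(-38398\right) = -191990$)
$x = 37108$ ($x = \left(-2\right) \left(-18554\right) = 37108$)
$G = -39359$ ($G = 37108 - 76467 = -39359$)
$\frac{282480 + 143290}{\frac{174038 + G}{-161786 + \left(\left(-14287 + d\right) - 29329\right)} - 281026} = \frac{282480 + 143290}{\frac{174038 - 39359}{-161786 - 235606} - 281026} = \frac{425770}{\frac{134679}{-161786 - 235606} - 281026} = \frac{425770}{\frac{134679}{-397392} - 281026} = \frac{425770}{134679 \left(- \frac{1}{397392}\right) - 281026} = \frac{425770}{- \frac{44893}{132464} - 281026} = \frac{425770}{- \frac{37225872957}{132464}} = 425770 \left(- \frac{132464}{37225872957}\right) = - \frac{56399197280}{37225872957}$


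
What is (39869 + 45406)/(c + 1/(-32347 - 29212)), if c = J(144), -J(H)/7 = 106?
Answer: -1749814575/15225593 ≈ -114.93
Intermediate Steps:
J(H) = -742 (J(H) = -7*106 = -742)
c = -742
(39869 + 45406)/(c + 1/(-32347 - 29212)) = (39869 + 45406)/(-742 + 1/(-32347 - 29212)) = 85275/(-742 + 1/(-61559)) = 85275/(-742 - 1/61559) = 85275/(-45676779/61559) = 85275*(-61559/45676779) = -1749814575/15225593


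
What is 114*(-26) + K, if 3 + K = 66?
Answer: -2901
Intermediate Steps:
K = 63 (K = -3 + 66 = 63)
114*(-26) + K = 114*(-26) + 63 = -2964 + 63 = -2901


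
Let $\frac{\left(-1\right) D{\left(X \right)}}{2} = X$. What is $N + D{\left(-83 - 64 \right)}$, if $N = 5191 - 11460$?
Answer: $-5975$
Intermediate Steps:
$N = -6269$
$D{\left(X \right)} = - 2 X$
$N + D{\left(-83 - 64 \right)} = -6269 - 2 \left(-83 - 64\right) = -6269 - -294 = -6269 + 294 = -5975$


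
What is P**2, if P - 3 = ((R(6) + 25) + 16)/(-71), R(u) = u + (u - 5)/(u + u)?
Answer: 3964081/725904 ≈ 5.4609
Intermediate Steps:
R(u) = u + (-5 + u)/(2*u) (R(u) = u + (-5 + u)/((2*u)) = u + (-5 + u)*(1/(2*u)) = u + (-5 + u)/(2*u))
P = 1991/852 (P = 3 + (((1/2 + 6 - 5/2/6) + 25) + 16)/(-71) = 3 + (((1/2 + 6 - 5/2*1/6) + 25) + 16)*(-1/71) = 3 + (((1/2 + 6 - 5/12) + 25) + 16)*(-1/71) = 3 + ((73/12 + 25) + 16)*(-1/71) = 3 + (373/12 + 16)*(-1/71) = 3 + (565/12)*(-1/71) = 3 - 565/852 = 1991/852 ≈ 2.3369)
P**2 = (1991/852)**2 = 3964081/725904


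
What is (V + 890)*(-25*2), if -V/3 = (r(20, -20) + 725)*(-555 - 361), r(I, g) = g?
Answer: -96911500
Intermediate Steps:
V = 1937340 (V = -3*(-20 + 725)*(-555 - 361) = -2115*(-916) = -3*(-645780) = 1937340)
(V + 890)*(-25*2) = (1937340 + 890)*(-25*2) = 1938230*(-50) = -96911500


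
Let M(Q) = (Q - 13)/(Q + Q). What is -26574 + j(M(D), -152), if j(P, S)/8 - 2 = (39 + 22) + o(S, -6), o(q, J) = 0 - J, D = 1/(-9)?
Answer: -26022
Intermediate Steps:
D = -1/9 ≈ -0.11111
M(Q) = (-13 + Q)/(2*Q) (M(Q) = (-13 + Q)/((2*Q)) = (-13 + Q)*(1/(2*Q)) = (-13 + Q)/(2*Q))
o(q, J) = -J
j(P, S) = 552 (j(P, S) = 16 + 8*((39 + 22) - 1*(-6)) = 16 + 8*(61 + 6) = 16 + 8*67 = 16 + 536 = 552)
-26574 + j(M(D), -152) = -26574 + 552 = -26022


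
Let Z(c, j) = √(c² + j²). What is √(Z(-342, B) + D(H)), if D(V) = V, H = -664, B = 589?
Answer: √(-664 + 19*√1285) ≈ 4.1341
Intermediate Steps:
√(Z(-342, B) + D(H)) = √(√((-342)² + 589²) - 664) = √(√(116964 + 346921) - 664) = √(√463885 - 664) = √(19*√1285 - 664) = √(-664 + 19*√1285)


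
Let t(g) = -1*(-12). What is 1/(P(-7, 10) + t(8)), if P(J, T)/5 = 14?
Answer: 1/82 ≈ 0.012195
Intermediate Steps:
P(J, T) = 70 (P(J, T) = 5*14 = 70)
t(g) = 12
1/(P(-7, 10) + t(8)) = 1/(70 + 12) = 1/82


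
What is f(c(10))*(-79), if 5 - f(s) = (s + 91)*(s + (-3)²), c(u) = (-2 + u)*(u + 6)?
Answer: 2369842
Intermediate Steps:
c(u) = (-2 + u)*(6 + u)
f(s) = 5 - (9 + s)*(91 + s) (f(s) = 5 - (s + 91)*(s + (-3)²) = 5 - (91 + s)*(s + 9) = 5 - (91 + s)*(9 + s) = 5 - (9 + s)*(91 + s))
f(c(10))*(-79) = (-814 - (-12 + 10² + 4*10)² - 100*(-12 + 10² + 4*10))*(-79) = (-814 - (-12 + 100 + 40)² - 100*(-12 + 100 + 40))*(-79) = (-814 - 1*128² - 100*128)*(-79) = (-814 - 1*16384 - 12800)*(-79) = (-814 - 16384 - 12800)*(-79) = -29998*(-79) = 2369842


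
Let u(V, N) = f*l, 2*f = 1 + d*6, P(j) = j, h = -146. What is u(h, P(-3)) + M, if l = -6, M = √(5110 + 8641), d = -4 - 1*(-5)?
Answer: -21 + √13751 ≈ 96.265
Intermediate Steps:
d = 1 (d = -4 + 5 = 1)
M = √13751 ≈ 117.26
f = 7/2 (f = (1 + 1*6)/2 = (1 + 6)/2 = (½)*7 = 7/2 ≈ 3.5000)
u(V, N) = -21 (u(V, N) = (7/2)*(-6) = -21)
u(h, P(-3)) + M = -21 + √13751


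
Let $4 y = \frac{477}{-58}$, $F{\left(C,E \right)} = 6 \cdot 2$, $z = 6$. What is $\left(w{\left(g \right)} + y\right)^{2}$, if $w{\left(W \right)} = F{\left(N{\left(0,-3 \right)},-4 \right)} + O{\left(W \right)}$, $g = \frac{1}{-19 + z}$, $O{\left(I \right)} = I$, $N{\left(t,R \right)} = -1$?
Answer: $\frac{885598081}{9096256} \approx 97.359$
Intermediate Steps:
$F{\left(C,E \right)} = 12$
$g = - \frac{1}{13}$ ($g = \frac{1}{-19 + 6} = \frac{1}{-13} = - \frac{1}{13} \approx -0.076923$)
$w{\left(W \right)} = 12 + W$
$y = - \frac{477}{232}$ ($y = \frac{477 \frac{1}{-58}}{4} = \frac{477 \left(- \frac{1}{58}\right)}{4} = \frac{1}{4} \left(- \frac{477}{58}\right) = - \frac{477}{232} \approx -2.056$)
$\left(w{\left(g \right)} + y\right)^{2} = \left(\left(12 - \frac{1}{13}\right) - \frac{477}{232}\right)^{2} = \left(\frac{155}{13} - \frac{477}{232}\right)^{2} = \left(\frac{29759}{3016}\right)^{2} = \frac{885598081}{9096256}$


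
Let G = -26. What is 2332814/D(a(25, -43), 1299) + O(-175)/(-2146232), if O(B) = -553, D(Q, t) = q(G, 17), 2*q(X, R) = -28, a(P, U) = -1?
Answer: -2503380024553/15023624 ≈ -1.6663e+5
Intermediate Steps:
q(X, R) = -14 (q(X, R) = (½)*(-28) = -14)
D(Q, t) = -14
2332814/D(a(25, -43), 1299) + O(-175)/(-2146232) = 2332814/(-14) - 553/(-2146232) = 2332814*(-1/14) - 553*(-1/2146232) = -1166407/7 + 553/2146232 = -2503380024553/15023624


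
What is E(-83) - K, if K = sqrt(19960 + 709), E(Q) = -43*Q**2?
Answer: -296227 - sqrt(20669) ≈ -2.9637e+5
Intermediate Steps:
K = sqrt(20669) ≈ 143.77
E(-83) - K = -43*(-83)**2 - sqrt(20669) = -43*6889 - sqrt(20669) = -296227 - sqrt(20669)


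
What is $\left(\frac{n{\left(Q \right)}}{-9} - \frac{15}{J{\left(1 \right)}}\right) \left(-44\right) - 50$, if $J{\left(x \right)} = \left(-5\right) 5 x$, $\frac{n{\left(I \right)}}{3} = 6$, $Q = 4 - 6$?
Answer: $\frac{58}{5} \approx 11.6$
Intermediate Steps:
$Q = -2$ ($Q = 4 - 6 = -2$)
$n{\left(I \right)} = 18$ ($n{\left(I \right)} = 3 \cdot 6 = 18$)
$J{\left(x \right)} = - 25 x$
$\left(\frac{n{\left(Q \right)}}{-9} - \frac{15}{J{\left(1 \right)}}\right) \left(-44\right) - 50 = \left(\frac{18}{-9} - \frac{15}{\left(-25\right) 1}\right) \left(-44\right) - 50 = \left(18 \left(- \frac{1}{9}\right) - \frac{15}{-25}\right) \left(-44\right) - 50 = \left(-2 - - \frac{3}{5}\right) \left(-44\right) - 50 = \left(-2 + \frac{3}{5}\right) \left(-44\right) - 50 = \left(- \frac{7}{5}\right) \left(-44\right) - 50 = \frac{308}{5} - 50 = \frac{58}{5}$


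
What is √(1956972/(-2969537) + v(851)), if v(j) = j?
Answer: √2669431948895/56029 ≈ 29.161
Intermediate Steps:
√(1956972/(-2969537) + v(851)) = √(1956972/(-2969537) + 851) = √(1956972*(-1/2969537) + 851) = √(-36924/56029 + 851) = √(47643755/56029) = √2669431948895/56029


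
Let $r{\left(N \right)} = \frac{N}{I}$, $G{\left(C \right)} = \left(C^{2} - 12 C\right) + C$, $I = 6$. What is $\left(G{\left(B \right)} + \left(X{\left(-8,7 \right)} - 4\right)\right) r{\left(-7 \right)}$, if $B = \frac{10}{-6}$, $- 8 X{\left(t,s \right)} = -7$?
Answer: $- \frac{9065}{432} \approx -20.984$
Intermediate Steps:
$X{\left(t,s \right)} = \frac{7}{8}$ ($X{\left(t,s \right)} = \left(- \frac{1}{8}\right) \left(-7\right) = \frac{7}{8}$)
$B = - \frac{5}{3}$ ($B = 10 \left(- \frac{1}{6}\right) = - \frac{5}{3} \approx -1.6667$)
$G{\left(C \right)} = C^{2} - 11 C$
$r{\left(N \right)} = \frac{N}{6}$
$\left(G{\left(B \right)} + \left(X{\left(-8,7 \right)} - 4\right)\right) r{\left(-7 \right)} = \left(- \frac{5 \left(-11 - \frac{5}{3}\right)}{3} + \left(\frac{7}{8} - 4\right)\right) \frac{1}{6} \left(-7\right) = \left(\left(- \frac{5}{3}\right) \left(- \frac{38}{3}\right) - \frac{25}{8}\right) \left(- \frac{7}{6}\right) = \left(\frac{190}{9} - \frac{25}{8}\right) \left(- \frac{7}{6}\right) = \frac{1295}{72} \left(- \frac{7}{6}\right) = - \frac{9065}{432}$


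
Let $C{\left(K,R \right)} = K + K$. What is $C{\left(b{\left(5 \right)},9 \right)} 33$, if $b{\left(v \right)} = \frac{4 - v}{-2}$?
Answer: $33$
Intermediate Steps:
$b{\left(v \right)} = -2 + \frac{v}{2}$ ($b{\left(v \right)} = \left(4 - v\right) \left(- \frac{1}{2}\right) = -2 + \frac{v}{2}$)
$C{\left(K,R \right)} = 2 K$
$C{\left(b{\left(5 \right)},9 \right)} 33 = 2 \left(-2 + \frac{1}{2} \cdot 5\right) 33 = 2 \left(-2 + \frac{5}{2}\right) 33 = 2 \cdot \frac{1}{2} \cdot 33 = 1 \cdot 33 = 33$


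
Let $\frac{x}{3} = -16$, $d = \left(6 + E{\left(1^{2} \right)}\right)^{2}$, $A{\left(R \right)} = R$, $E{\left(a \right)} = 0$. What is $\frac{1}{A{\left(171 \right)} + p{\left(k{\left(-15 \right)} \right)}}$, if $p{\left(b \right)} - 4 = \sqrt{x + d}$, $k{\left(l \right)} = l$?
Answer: $\frac{175}{30637} - \frac{2 i \sqrt{3}}{30637} \approx 0.005712 - 0.00011307 i$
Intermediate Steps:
$d = 36$ ($d = \left(6 + 0\right)^{2} = 6^{2} = 36$)
$x = -48$ ($x = 3 \left(-16\right) = -48$)
$p{\left(b \right)} = 4 + 2 i \sqrt{3}$ ($p{\left(b \right)} = 4 + \sqrt{-48 + 36} = 4 + \sqrt{-12} = 4 + 2 i \sqrt{3}$)
$\frac{1}{A{\left(171 \right)} + p{\left(k{\left(-15 \right)} \right)}} = \frac{1}{171 + \left(4 + 2 i \sqrt{3}\right)} = \frac{1}{175 + 2 i \sqrt{3}}$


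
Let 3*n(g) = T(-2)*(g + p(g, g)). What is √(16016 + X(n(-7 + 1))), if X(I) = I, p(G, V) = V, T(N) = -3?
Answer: 2*√4007 ≈ 126.60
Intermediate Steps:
n(g) = -2*g (n(g) = (-3*(g + g))/3 = (-6*g)/3 = -2*g)
√(16016 + X(n(-7 + 1))) = √(16016 - 2*(-7 + 1)) = √(16016 - 2*(-6)) = √(16016 + 12) = √16028 = 2*√4007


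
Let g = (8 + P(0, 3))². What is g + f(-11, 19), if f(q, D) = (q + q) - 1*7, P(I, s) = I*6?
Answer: 35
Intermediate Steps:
P(I, s) = 6*I
g = 64 (g = (8 + 6*0)² = (8 + 0)² = 8² = 64)
f(q, D) = -7 + 2*q (f(q, D) = 2*q - 7 = -7 + 2*q)
g + f(-11, 19) = 64 + (-7 + 2*(-11)) = 64 + (-7 - 22) = 64 - 29 = 35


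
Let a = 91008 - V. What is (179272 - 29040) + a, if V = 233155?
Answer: 8085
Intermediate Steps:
a = -142147 (a = 91008 - 1*233155 = 91008 - 233155 = -142147)
(179272 - 29040) + a = (179272 - 29040) - 142147 = 150232 - 142147 = 8085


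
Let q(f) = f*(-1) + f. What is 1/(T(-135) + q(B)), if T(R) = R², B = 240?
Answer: 1/18225 ≈ 5.4870e-5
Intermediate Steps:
q(f) = 0 (q(f) = -f + f = 0)
1/(T(-135) + q(B)) = 1/((-135)² + 0) = 1/(18225 + 0) = 1/18225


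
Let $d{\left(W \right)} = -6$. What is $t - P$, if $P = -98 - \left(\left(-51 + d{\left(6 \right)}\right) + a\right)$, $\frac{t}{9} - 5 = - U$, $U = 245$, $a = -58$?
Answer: $-2177$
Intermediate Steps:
$t = -2160$ ($t = 45 + 9 \left(\left(-1\right) 245\right) = 45 + 9 \left(-245\right) = 45 - 2205 = -2160$)
$P = 17$ ($P = -98 - \left(\left(-51 - 6\right) - 58\right) = -98 - \left(-57 - 58\right) = -98 - -115 = -98 + 115 = 17$)
$t - P = -2160 - 17 = -2177$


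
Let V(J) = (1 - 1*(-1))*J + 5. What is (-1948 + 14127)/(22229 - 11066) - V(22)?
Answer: -534808/11163 ≈ -47.909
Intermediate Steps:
V(J) = 5 + 2*J (V(J) = (1 + 1)*J + 5 = 2*J + 5 = 5 + 2*J)
(-1948 + 14127)/(22229 - 11066) - V(22) = (-1948 + 14127)/(22229 - 11066) - (5 + 2*22) = 12179/11163 - (5 + 44) = 12179*(1/11163) - 1*49 = 12179/11163 - 49 = -534808/11163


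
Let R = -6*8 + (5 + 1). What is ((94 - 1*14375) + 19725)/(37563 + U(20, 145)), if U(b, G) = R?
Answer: 5444/37521 ≈ 0.14509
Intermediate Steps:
R = -42 (R = -48 + 6 = -42)
U(b, G) = -42
((94 - 1*14375) + 19725)/(37563 + U(20, 145)) = ((94 - 1*14375) + 19725)/(37563 - 42) = ((94 - 14375) + 19725)/37521 = (-14281 + 19725)*(1/37521) = 5444*(1/37521) = 5444/37521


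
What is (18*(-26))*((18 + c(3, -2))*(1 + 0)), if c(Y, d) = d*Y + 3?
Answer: -7020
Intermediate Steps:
c(Y, d) = 3 + Y*d (c(Y, d) = Y*d + 3 = 3 + Y*d)
(18*(-26))*((18 + c(3, -2))*(1 + 0)) = (18*(-26))*((18 + (3 + 3*(-2)))*(1 + 0)) = -468*(18 + (3 - 6)) = -468*(18 - 3) = -7020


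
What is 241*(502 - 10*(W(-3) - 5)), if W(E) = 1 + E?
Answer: 137852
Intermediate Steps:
241*(502 - 10*(W(-3) - 5)) = 241*(502 - 10*((1 - 3) - 5)) = 241*(502 - 10*(-2 - 5)) = 241*(502 - 10*(-7)) = 241*(502 + 70) = 241*572 = 137852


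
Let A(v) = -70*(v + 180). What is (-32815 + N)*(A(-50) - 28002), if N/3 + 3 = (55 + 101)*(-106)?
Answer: 3058392064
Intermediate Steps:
N = -49617 (N = -9 + 3*((55 + 101)*(-106)) = -9 + 3*(156*(-106)) = -9 + 3*(-16536) = -9 - 49608 = -49617)
A(v) = -12600 - 70*v (A(v) = -70*(180 + v) = -12600 - 70*v)
(-32815 + N)*(A(-50) - 28002) = (-32815 - 49617)*((-12600 - 70*(-50)) - 28002) = -82432*((-12600 + 3500) - 28002) = -82432*(-9100 - 28002) = -82432*(-37102) = 3058392064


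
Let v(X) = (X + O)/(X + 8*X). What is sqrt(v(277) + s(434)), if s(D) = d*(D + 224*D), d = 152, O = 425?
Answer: sqrt(1138873222806)/277 ≈ 3852.6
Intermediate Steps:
s(D) = 34200*D (s(D) = 152*(D + 224*D) = 152*(225*D) = 34200*D)
v(X) = (425 + X)/(9*X) (v(X) = (X + 425)/(X + 8*X) = (425 + X)/((9*X)) = (425 + X)*(1/(9*X)) = (425 + X)/(9*X))
sqrt(v(277) + s(434)) = sqrt((1/9)*(425 + 277)/277 + 34200*434) = sqrt((1/9)*(1/277)*702 + 14842800) = sqrt(78/277 + 14842800) = sqrt(4111455678/277) = sqrt(1138873222806)/277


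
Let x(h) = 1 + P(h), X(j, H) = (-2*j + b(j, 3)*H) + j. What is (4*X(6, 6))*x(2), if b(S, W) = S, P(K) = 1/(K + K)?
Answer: 150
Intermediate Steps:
P(K) = 1/(2*K)
X(j, H) = -j + H*j (X(j, H) = (-2*j + j*H) + j = (-2*j + H*j) + j = -j + H*j)
x(h) = 1 + 1/(2*h)
(4*X(6, 6))*x(2) = (4*(6*(-1 + 6)))*((1/2 + 2)/2) = (4*(6*5))*((1/2)*(5/2)) = (4*30)*(5/4) = 120*(5/4) = 150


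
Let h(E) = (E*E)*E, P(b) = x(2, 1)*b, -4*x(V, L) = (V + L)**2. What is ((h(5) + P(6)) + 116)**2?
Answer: 207025/4 ≈ 51756.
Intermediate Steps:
x(V, L) = -(L + V)**2/4 (x(V, L) = -(V + L)**2/4 = -(L + V)**2/4)
P(b) = -9*b/4 (P(b) = (-(1 + 2)**2/4)*b = (-1/4*3**2)*b = (-1/4*9)*b = -9*b/4)
h(E) = E**3 (h(E) = E**2*E = E**3)
((h(5) + P(6)) + 116)**2 = ((5**3 - 9/4*6) + 116)**2 = ((125 - 27/2) + 116)**2 = (223/2 + 116)**2 = (455/2)**2 = 207025/4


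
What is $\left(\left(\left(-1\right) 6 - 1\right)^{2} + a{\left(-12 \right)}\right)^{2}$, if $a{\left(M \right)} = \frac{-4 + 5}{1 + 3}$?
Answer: $\frac{38809}{16} \approx 2425.6$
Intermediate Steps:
$a{\left(M \right)} = \frac{1}{4}$ ($a{\left(M \right)} = 1 \cdot \frac{1}{4} = \frac{1}{4}$)
$\left(\left(\left(-1\right) 6 - 1\right)^{2} + a{\left(-12 \right)}\right)^{2} = \left(\left(\left(-1\right) 6 - 1\right)^{2} + \frac{1}{4}\right)^{2} = \left(\left(-6 - 1\right)^{2} + \frac{1}{4}\right)^{2} = \left(\left(-7\right)^{2} + \frac{1}{4}\right)^{2} = \left(49 + \frac{1}{4}\right)^{2} = \left(\frac{197}{4}\right)^{2} = \frac{38809}{16}$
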